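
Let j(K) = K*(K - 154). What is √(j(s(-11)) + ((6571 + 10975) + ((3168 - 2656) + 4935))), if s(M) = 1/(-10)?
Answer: 3*√255649/10 ≈ 151.69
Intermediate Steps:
s(M) = -⅒
j(K) = K*(-154 + K)
√(j(s(-11)) + ((6571 + 10975) + ((3168 - 2656) + 4935))) = √(-(-154 - ⅒)/10 + ((6571 + 10975) + ((3168 - 2656) + 4935))) = √(-⅒*(-1541/10) + (17546 + (512 + 4935))) = √(1541/100 + (17546 + 5447)) = √(1541/100 + 22993) = √(2300841/100) = 3*√255649/10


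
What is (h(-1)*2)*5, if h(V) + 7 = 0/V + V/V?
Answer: -60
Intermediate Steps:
h(V) = -6 (h(V) = -7 + (0/V + V/V) = -7 + (0 + 1) = -7 + 1 = -6)
(h(-1)*2)*5 = -6*2*5 = -12*5 = -60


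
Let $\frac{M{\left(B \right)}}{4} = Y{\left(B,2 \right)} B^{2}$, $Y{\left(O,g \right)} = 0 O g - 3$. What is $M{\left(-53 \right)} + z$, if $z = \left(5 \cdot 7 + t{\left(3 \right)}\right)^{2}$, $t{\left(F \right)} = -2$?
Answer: $-32619$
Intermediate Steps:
$Y{\left(O,g \right)} = -3$ ($Y{\left(O,g \right)} = 0 g - 3 = 0 - 3 = -3$)
$M{\left(B \right)} = - 12 B^{2}$ ($M{\left(B \right)} = 4 \left(- 3 B^{2}\right) = - 12 B^{2}$)
$z = 1089$ ($z = \left(5 \cdot 7 - 2\right)^{2} = \left(35 - 2\right)^{2} = 33^{2} = 1089$)
$M{\left(-53 \right)} + z = - 12 \left(-53\right)^{2} + 1089 = \left(-12\right) 2809 + 1089 = -33708 + 1089 = -32619$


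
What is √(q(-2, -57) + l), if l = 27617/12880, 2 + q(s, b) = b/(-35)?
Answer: 3*√2042285/3220 ≈ 1.3314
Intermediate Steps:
q(s, b) = -2 - b/35 (q(s, b) = -2 + b/(-35) = -2 + b*(-1/35) = -2 - b/35)
l = 27617/12880 (l = 27617*(1/12880) = 27617/12880 ≈ 2.1442)
√(q(-2, -57) + l) = √((-2 - 1/35*(-57)) + 27617/12880) = √((-2 + 57/35) + 27617/12880) = √(-13/35 + 27617/12880) = √(22833/12880) = 3*√2042285/3220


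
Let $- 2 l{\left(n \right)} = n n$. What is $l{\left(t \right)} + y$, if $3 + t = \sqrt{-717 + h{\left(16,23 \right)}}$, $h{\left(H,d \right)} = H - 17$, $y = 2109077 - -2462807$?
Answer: $\frac{9144477}{2} + 3 i \sqrt{718} \approx 4.5722 \cdot 10^{6} + 80.387 i$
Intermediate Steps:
$y = 4571884$ ($y = 2109077 + 2462807 = 4571884$)
$h{\left(H,d \right)} = -17 + H$ ($h{\left(H,d \right)} = H - 17 = -17 + H$)
$t = -3 + i \sqrt{718}$ ($t = -3 + \sqrt{-717 + \left(-17 + 16\right)} = -3 + \sqrt{-717 - 1} = -3 + \sqrt{-718} = -3 + i \sqrt{718} \approx -3.0 + 26.796 i$)
$l{\left(n \right)} = - \frac{n^{2}}{2}$ ($l{\left(n \right)} = - \frac{n n}{2} = - \frac{n^{2}}{2}$)
$l{\left(t \right)} + y = - \frac{\left(-3 + i \sqrt{718}\right)^{2}}{2} + 4571884 = 4571884 - \frac{\left(-3 + i \sqrt{718}\right)^{2}}{2}$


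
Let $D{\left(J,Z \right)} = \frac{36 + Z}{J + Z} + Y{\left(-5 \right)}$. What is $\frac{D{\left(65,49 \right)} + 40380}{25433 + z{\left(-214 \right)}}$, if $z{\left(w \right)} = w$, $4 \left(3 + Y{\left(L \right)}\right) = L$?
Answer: $\frac{9205841}{5749932} \approx 1.601$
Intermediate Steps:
$Y{\left(L \right)} = -3 + \frac{L}{4}$
$D{\left(J,Z \right)} = - \frac{17}{4} + \frac{36 + Z}{J + Z}$ ($D{\left(J,Z \right)} = \frac{36 + Z}{J + Z} + \left(-3 + \frac{1}{4} \left(-5\right)\right) = \frac{36 + Z}{J + Z} - \frac{17}{4} = - \frac{17}{4} + \frac{36 + Z}{J + Z}$)
$\frac{D{\left(65,49 \right)} + 40380}{25433 + z{\left(-214 \right)}} = \frac{\frac{144 - 1105 - 637}{4 \left(65 + 49\right)} + 40380}{25433 - 214} = \frac{\frac{144 - 1105 - 637}{4 \cdot 114} + 40380}{25219} = \left(\frac{1}{4} \cdot \frac{1}{114} \left(-1598\right) + 40380\right) \frac{1}{25219} = \left(- \frac{799}{228} + 40380\right) \frac{1}{25219} = \frac{9205841}{228} \cdot \frac{1}{25219} = \frac{9205841}{5749932}$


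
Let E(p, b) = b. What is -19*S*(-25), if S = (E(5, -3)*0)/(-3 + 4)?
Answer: 0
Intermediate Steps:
S = 0 (S = (-3*0)/(-3 + 4) = 0/1 = 0*1 = 0)
-19*S*(-25) = -19*0*(-25) = 0*(-25) = 0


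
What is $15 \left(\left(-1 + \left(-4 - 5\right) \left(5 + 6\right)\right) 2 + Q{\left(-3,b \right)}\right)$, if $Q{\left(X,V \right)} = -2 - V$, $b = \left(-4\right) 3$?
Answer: $-2850$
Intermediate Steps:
$b = -12$
$15 \left(\left(-1 + \left(-4 - 5\right) \left(5 + 6\right)\right) 2 + Q{\left(-3,b \right)}\right) = 15 \left(\left(-1 + \left(-4 - 5\right) \left(5 + 6\right)\right) 2 - -10\right) = 15 \left(\left(-1 - 99\right) 2 + \left(-2 + 12\right)\right) = 15 \left(\left(-1 - 99\right) 2 + 10\right) = 15 \left(\left(-100\right) 2 + 10\right) = 15 \left(-200 + 10\right) = 15 \left(-190\right) = -2850$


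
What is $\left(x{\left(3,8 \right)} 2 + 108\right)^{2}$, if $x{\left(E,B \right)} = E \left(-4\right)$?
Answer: $7056$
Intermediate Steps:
$x{\left(E,B \right)} = - 4 E$
$\left(x{\left(3,8 \right)} 2 + 108\right)^{2} = \left(\left(-4\right) 3 \cdot 2 + 108\right)^{2} = \left(\left(-12\right) 2 + 108\right)^{2} = \left(-24 + 108\right)^{2} = 84^{2} = 7056$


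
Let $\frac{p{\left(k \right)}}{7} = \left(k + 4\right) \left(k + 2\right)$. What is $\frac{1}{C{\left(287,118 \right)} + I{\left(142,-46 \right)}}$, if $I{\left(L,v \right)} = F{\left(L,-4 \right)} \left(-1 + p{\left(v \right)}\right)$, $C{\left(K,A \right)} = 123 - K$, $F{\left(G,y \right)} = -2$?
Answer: $- \frac{1}{26034} \approx -3.8411 \cdot 10^{-5}$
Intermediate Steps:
$p{\left(k \right)} = 7 \left(2 + k\right) \left(4 + k\right)$ ($p{\left(k \right)} = 7 \left(k + 4\right) \left(k + 2\right) = 7 \left(4 + k\right) \left(2 + k\right) = 7 \left(2 + k\right) \left(4 + k\right)$)
$I{\left(L,v \right)} = -110 - 84 v - 14 v^{2}$ ($I{\left(L,v \right)} = - 2 \left(-1 + \left(56 + 7 v^{2} + 42 v\right)\right) = - 2 \left(55 + 7 v^{2} + 42 v\right) = -110 - 84 v - 14 v^{2}$)
$\frac{1}{C{\left(287,118 \right)} + I{\left(142,-46 \right)}} = \frac{1}{\left(123 - 287\right) - \left(-3754 + 29624\right)} = \frac{1}{\left(123 - 287\right) - 25870} = \frac{1}{-164 - 25870} = \frac{1}{-26034} = - \frac{1}{26034}$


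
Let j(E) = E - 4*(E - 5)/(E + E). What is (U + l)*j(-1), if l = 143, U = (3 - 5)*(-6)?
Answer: -2015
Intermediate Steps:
U = 12 (U = -2*(-6) = 12)
j(E) = E - 2*(-5 + E)/E (j(E) = E - 4*(-5 + E)/(2*E) = E - 4*(-5 + E)*1/(2*E) = E - 2*(-5 + E)/E)
(U + l)*j(-1) = (12 + 143)*(-2 - 1 + 10/(-1)) = 155*(-2 - 1 + 10*(-1)) = 155*(-2 - 1 - 10) = 155*(-13) = -2015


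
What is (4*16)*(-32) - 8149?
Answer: -10197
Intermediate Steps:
(4*16)*(-32) - 8149 = 64*(-32) - 8149 = -2048 - 8149 = -10197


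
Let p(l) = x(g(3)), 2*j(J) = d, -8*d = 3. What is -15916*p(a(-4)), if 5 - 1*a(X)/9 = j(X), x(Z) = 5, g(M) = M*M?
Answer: -79580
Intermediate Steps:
g(M) = M**2
d = -3/8 (d = -1/8*3 = -3/8 ≈ -0.37500)
j(J) = -3/16 (j(J) = (1/2)*(-3/8) = -3/16)
a(X) = 747/16 (a(X) = 45 - 9*(-3/16) = 45 + 27/16 = 747/16)
p(l) = 5
-15916*p(a(-4)) = -15916*5 = -79580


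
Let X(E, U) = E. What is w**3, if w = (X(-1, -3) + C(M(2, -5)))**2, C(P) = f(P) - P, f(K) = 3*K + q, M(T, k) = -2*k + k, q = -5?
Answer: 4096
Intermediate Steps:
M(T, k) = -k
f(K) = -5 + 3*K (f(K) = 3*K - 5 = -5 + 3*K)
C(P) = -5 + 2*P (C(P) = (-5 + 3*P) - P = -5 + 2*P)
w = 16 (w = (-1 + (-5 + 2*(-1*(-5))))**2 = (-1 + (-5 + 2*5))**2 = (-1 + (-5 + 10))**2 = (-1 + 5)**2 = 4**2 = 16)
w**3 = 16**3 = 4096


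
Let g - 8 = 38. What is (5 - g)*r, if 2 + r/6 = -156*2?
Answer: 77244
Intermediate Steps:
g = 46 (g = 8 + 38 = 46)
r = -1884 (r = -12 + 6*(-156*2) = -12 + 6*(-312) = -12 - 1872 = -1884)
(5 - g)*r = (5 - 1*46)*(-1884) = (5 - 46)*(-1884) = -41*(-1884) = 77244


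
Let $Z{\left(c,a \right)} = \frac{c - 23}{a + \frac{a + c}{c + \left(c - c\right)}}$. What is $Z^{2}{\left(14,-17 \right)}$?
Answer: $\frac{15876}{58081} \approx 0.27334$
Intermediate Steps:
$Z{\left(c,a \right)} = \frac{-23 + c}{a + \frac{a + c}{c}}$ ($Z{\left(c,a \right)} = \frac{-23 + c}{a + \frac{a + c}{c + 0}} = \frac{-23 + c}{a + \frac{a + c}{c}}$)
$Z^{2}{\left(14,-17 \right)} = \left(\frac{14 \left(-23 + 14\right)}{-17 + 14 - 238}\right)^{2} = \left(14 \frac{1}{-17 + 14 - 238} \left(-9\right)\right)^{2} = \left(14 \frac{1}{-241} \left(-9\right)\right)^{2} = \left(14 \left(- \frac{1}{241}\right) \left(-9\right)\right)^{2} = \left(\frac{126}{241}\right)^{2} = \frac{15876}{58081}$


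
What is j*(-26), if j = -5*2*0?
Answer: 0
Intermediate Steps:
j = 0 (j = -10*0 = 0)
j*(-26) = 0*(-26) = 0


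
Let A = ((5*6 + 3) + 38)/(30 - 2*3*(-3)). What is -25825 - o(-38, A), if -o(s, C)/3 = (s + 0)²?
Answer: -21493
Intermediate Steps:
A = 71/48 (A = ((30 + 3) + 38)/(30 - 6*(-3)) = (33 + 38)/(30 + 18) = 71/48 ≈ 1.4792)
o(s, C) = -3*s² (o(s, C) = -3*(s + 0)² = -3*s²)
-25825 - o(-38, A) = -25825 - (-3)*(-38)² = -25825 - (-3)*1444 = -25825 - 1*(-4332) = -25825 + 4332 = -21493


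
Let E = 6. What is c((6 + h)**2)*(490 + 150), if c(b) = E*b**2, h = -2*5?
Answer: 983040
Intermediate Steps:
h = -10
c(b) = 6*b**2
c((6 + h)**2)*(490 + 150) = (6*((6 - 10)**2)**2)*(490 + 150) = (6*((-4)**2)**2)*640 = (6*16**2)*640 = (6*256)*640 = 1536*640 = 983040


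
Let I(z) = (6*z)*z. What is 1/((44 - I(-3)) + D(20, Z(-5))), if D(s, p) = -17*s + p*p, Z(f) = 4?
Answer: -1/334 ≈ -0.0029940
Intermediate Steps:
I(z) = 6*z²
D(s, p) = p² - 17*s (D(s, p) = -17*s + p² = p² - 17*s)
1/((44 - I(-3)) + D(20, Z(-5))) = 1/((44 - 6*(-3)²) + (4² - 17*20)) = 1/((44 - 6*9) + (16 - 340)) = 1/((44 - 1*54) - 324) = 1/((44 - 54) - 324) = 1/(-10 - 324) = 1/(-334) = -1/334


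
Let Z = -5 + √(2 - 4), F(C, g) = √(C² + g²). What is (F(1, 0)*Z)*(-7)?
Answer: 35 - 7*I*√2 ≈ 35.0 - 9.8995*I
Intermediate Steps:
Z = -5 + I*√2 (Z = -5 + √(-2) = -5 + I*√2 ≈ -5.0 + 1.4142*I)
(F(1, 0)*Z)*(-7) = (√(1² + 0²)*(-5 + I*√2))*(-7) = (√(1 + 0)*(-5 + I*√2))*(-7) = (√1*(-5 + I*√2))*(-7) = (1*(-5 + I*√2))*(-7) = (-5 + I*√2)*(-7) = 35 - 7*I*√2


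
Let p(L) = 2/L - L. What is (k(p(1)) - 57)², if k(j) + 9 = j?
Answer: 4225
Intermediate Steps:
p(L) = -L + 2/L
k(j) = -9 + j
(k(p(1)) - 57)² = ((-9 + (-1*1 + 2/1)) - 57)² = ((-9 + (-1 + 2*1)) - 57)² = ((-9 + (-1 + 2)) - 57)² = ((-9 + 1) - 57)² = (-8 - 57)² = (-65)² = 4225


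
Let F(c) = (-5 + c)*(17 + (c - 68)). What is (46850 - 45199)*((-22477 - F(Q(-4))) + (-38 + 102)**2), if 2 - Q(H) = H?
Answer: -30272736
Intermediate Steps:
Q(H) = 2 - H
F(c) = (-51 + c)*(-5 + c) (F(c) = (-5 + c)*(17 + (-68 + c)) = (-5 + c)*(-51 + c) = (-51 + c)*(-5 + c))
(46850 - 45199)*((-22477 - F(Q(-4))) + (-38 + 102)**2) = (46850 - 45199)*((-22477 - (255 + (2 - 1*(-4))**2 - 56*(2 - 1*(-4)))) + (-38 + 102)**2) = 1651*((-22477 - (255 + (2 + 4)**2 - 56*(2 + 4))) + 64**2) = 1651*((-22477 - (255 + 6**2 - 56*6)) + 4096) = 1651*((-22477 - (255 + 36 - 336)) + 4096) = 1651*((-22477 - 1*(-45)) + 4096) = 1651*((-22477 + 45) + 4096) = 1651*(-22432 + 4096) = 1651*(-18336) = -30272736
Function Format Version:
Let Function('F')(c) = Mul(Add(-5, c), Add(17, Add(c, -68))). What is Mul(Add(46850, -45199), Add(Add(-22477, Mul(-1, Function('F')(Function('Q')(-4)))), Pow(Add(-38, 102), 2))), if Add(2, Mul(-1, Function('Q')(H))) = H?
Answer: -30272736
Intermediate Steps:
Function('Q')(H) = Add(2, Mul(-1, H))
Function('F')(c) = Mul(Add(-51, c), Add(-5, c)) (Function('F')(c) = Mul(Add(-5, c), Add(17, Add(-68, c))) = Mul(Add(-5, c), Add(-51, c)) = Mul(Add(-51, c), Add(-5, c)))
Mul(Add(46850, -45199), Add(Add(-22477, Mul(-1, Function('F')(Function('Q')(-4)))), Pow(Add(-38, 102), 2))) = Mul(Add(46850, -45199), Add(Add(-22477, Mul(-1, Add(255, Pow(Add(2, Mul(-1, -4)), 2), Mul(-56, Add(2, Mul(-1, -4)))))), Pow(Add(-38, 102), 2))) = Mul(1651, Add(Add(-22477, Mul(-1, Add(255, Pow(Add(2, 4), 2), Mul(-56, Add(2, 4))))), Pow(64, 2))) = Mul(1651, Add(Add(-22477, Mul(-1, Add(255, Pow(6, 2), Mul(-56, 6)))), 4096)) = Mul(1651, Add(Add(-22477, Mul(-1, Add(255, 36, -336))), 4096)) = Mul(1651, Add(Add(-22477, Mul(-1, -45)), 4096)) = Mul(1651, Add(Add(-22477, 45), 4096)) = Mul(1651, Add(-22432, 4096)) = Mul(1651, -18336) = -30272736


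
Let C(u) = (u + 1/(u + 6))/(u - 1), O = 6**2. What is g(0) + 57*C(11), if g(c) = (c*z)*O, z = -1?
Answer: 5358/85 ≈ 63.035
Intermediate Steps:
O = 36
C(u) = (u + 1/(6 + u))/(-1 + u)
g(c) = -36*c (g(c) = (c*(-1))*36 = -c*36 = -36*c)
g(0) + 57*C(11) = -36*0 + 57*((1 + 11**2 + 6*11)/(-6 + 11**2 + 5*11)) = 0 + 57*((1 + 121 + 66)/(-6 + 121 + 55)) = 0 + 57*(188/170) = 0 + 57*((1/170)*188) = 0 + 57*(94/85) = 0 + 5358/85 = 5358/85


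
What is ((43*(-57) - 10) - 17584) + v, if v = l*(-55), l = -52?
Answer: -17185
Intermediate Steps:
v = 2860 (v = -52*(-55) = 2860)
((43*(-57) - 10) - 17584) + v = ((43*(-57) - 10) - 17584) + 2860 = ((-2451 - 10) - 17584) + 2860 = (-2461 - 17584) + 2860 = -20045 + 2860 = -17185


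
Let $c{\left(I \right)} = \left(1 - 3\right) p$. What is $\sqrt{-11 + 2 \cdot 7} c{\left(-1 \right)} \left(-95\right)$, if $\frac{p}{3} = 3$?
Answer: $1710 \sqrt{3} \approx 2961.8$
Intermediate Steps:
$p = 9$ ($p = 3 \cdot 3 = 9$)
$c{\left(I \right)} = -18$ ($c{\left(I \right)} = \left(1 - 3\right) 9 = \left(-2\right) 9 = -18$)
$\sqrt{-11 + 2 \cdot 7} c{\left(-1 \right)} \left(-95\right) = \sqrt{-11 + 2 \cdot 7} \left(-18\right) \left(-95\right) = \sqrt{-11 + 14} \left(-18\right) \left(-95\right) = \sqrt{3} \left(-18\right) \left(-95\right) = - 18 \sqrt{3} \left(-95\right) = 1710 \sqrt{3}$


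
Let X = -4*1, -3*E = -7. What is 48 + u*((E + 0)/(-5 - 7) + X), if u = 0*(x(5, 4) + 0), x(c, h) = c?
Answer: 48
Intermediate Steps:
E = 7/3 (E = -⅓*(-7) = 7/3 ≈ 2.3333)
X = -4
u = 0 (u = 0*(5 + 0) = 0*5 = 0)
48 + u*((E + 0)/(-5 - 7) + X) = 48 + 0*((7/3 + 0)/(-5 - 7) - 4) = 48 + 0*((7/3)/(-12) - 4) = 48 + 0*((7/3)*(-1/12) - 4) = 48 + 0*(-7/36 - 4) = 48 + 0*(-151/36) = 48 + 0 = 48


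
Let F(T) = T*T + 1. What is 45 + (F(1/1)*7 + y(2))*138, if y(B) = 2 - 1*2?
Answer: 1977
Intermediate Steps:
y(B) = 0 (y(B) = 2 - 2 = 0)
F(T) = 1 + T² (F(T) = T² + 1 = 1 + T²)
45 + (F(1/1)*7 + y(2))*138 = 45 + ((1 + (1/1)²)*7 + 0)*138 = 45 + ((1 + 1²)*7 + 0)*138 = 45 + ((1 + 1)*7 + 0)*138 = 45 + (2*7 + 0)*138 = 45 + (14 + 0)*138 = 45 + 14*138 = 45 + 1932 = 1977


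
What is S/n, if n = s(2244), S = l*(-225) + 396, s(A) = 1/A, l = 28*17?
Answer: -239443776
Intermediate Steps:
l = 476
S = -106704 (S = 476*(-225) + 396 = -107100 + 396 = -106704)
n = 1/2244 ≈ 0.00044563
S/n = -106704/1/2244 = -106704*2244 = -239443776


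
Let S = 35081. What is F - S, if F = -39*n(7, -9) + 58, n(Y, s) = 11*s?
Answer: -31162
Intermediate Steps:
F = 3919 (F = -429*(-9) + 58 = -39*(-99) + 58 = 3861 + 58 = 3919)
F - S = 3919 - 1*35081 = 3919 - 35081 = -31162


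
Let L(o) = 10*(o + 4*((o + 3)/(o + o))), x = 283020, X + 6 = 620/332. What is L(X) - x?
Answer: -8058316830/28469 ≈ -2.8306e+5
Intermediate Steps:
X = -343/83 (X = -6 + 620/332 = -6 + 620*(1/332) = -6 + 155/83 = -343/83 ≈ -4.1325)
L(o) = 10*o + 20*(3 + o)/o (L(o) = 10*(o + 4*((3 + o)/((2*o)))) = 10*(o + 4*((3 + o)*(1/(2*o)))) = 10*(o + 4*((3 + o)/(2*o))) = 10*(o + 2*(3 + o)/o) = 10*o + 20*(3 + o)/o)
L(X) - x = (20 + 10*(-343/83) + 60/(-343/83)) - 1*283020 = (20 - 3430/83 + 60*(-83/343)) - 283020 = (20 - 3430/83 - 4980/343) - 283020 = -1020450/28469 - 283020 = -8058316830/28469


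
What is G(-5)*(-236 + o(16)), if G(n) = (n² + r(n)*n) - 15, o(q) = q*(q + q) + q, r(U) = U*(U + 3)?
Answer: -11680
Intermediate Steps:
r(U) = U*(3 + U)
o(q) = q + 2*q² (o(q) = q*(2*q) + q = 2*q² + q = q + 2*q²)
G(n) = -15 + n² + n²*(3 + n) (G(n) = (n² + (n*(3 + n))*n) - 15 = (n² + n²*(3 + n)) - 15 = -15 + n² + n²*(3 + n))
G(-5)*(-236 + o(16)) = (-15 + (-5)³ + 4*(-5)²)*(-236 + 16*(1 + 2*16)) = (-15 - 125 + 4*25)*(-236 + 16*(1 + 32)) = (-15 - 125 + 100)*(-236 + 16*33) = -40*(-236 + 528) = -40*292 = -11680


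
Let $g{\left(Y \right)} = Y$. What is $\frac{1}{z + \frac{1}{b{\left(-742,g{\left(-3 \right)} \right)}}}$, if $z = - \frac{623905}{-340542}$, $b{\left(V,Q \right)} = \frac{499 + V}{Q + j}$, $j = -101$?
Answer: $\frac{9194634}{20780587} \approx 0.44246$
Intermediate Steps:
$b{\left(V,Q \right)} = \frac{499 + V}{-101 + Q}$ ($b{\left(V,Q \right)} = \frac{499 + V}{Q - 101} = \frac{499 + V}{-101 + Q}$)
$z = \frac{623905}{340542}$ ($z = \left(-623905\right) \left(- \frac{1}{340542}\right) = \frac{623905}{340542} \approx 1.8321$)
$\frac{1}{z + \frac{1}{b{\left(-742,g{\left(-3 \right)} \right)}}} = \frac{1}{\frac{623905}{340542} + \frac{1}{\frac{1}{-101 - 3} \left(499 - 742\right)}} = \frac{1}{\frac{623905}{340542} + \frac{1}{\frac{1}{-104} \left(-243\right)}} = \frac{1}{\frac{623905}{340542} + \frac{1}{\left(- \frac{1}{104}\right) \left(-243\right)}} = \frac{1}{\frac{623905}{340542} + \frac{1}{\frac{243}{104}}} = \frac{1}{\frac{623905}{340542} + \frac{104}{243}} = \frac{1}{\frac{20780587}{9194634}} = \frac{9194634}{20780587}$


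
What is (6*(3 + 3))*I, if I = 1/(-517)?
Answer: -36/517 ≈ -0.069633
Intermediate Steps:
I = -1/517 ≈ -0.0019342
(6*(3 + 3))*I = (6*(3 + 3))*(-1/517) = (6*6)*(-1/517) = 36*(-1/517) = -36/517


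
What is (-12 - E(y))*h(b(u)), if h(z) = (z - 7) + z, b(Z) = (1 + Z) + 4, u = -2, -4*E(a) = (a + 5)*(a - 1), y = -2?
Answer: 57/4 ≈ 14.250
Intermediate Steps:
E(a) = -(-1 + a)*(5 + a)/4 (E(a) = -(a + 5)*(a - 1)/4 = -(5 + a)*(-1 + a)/4 = -(-1 + a)*(5 + a)/4)
b(Z) = 5 + Z
h(z) = -7 + 2*z (h(z) = (-7 + z) + z = -7 + 2*z)
(-12 - E(y))*h(b(u)) = (-12 - (5/4 - 1*(-2) - 1/4*(-2)**2))*(-7 + 2*(5 - 2)) = (-12 - (5/4 + 2 - 1/4*4))*(-7 + 2*3) = (-12 - (5/4 + 2 - 1))*(-7 + 6) = (-12 - 1*9/4)*(-1) = (-12 - 9/4)*(-1) = -57/4*(-1) = 57/4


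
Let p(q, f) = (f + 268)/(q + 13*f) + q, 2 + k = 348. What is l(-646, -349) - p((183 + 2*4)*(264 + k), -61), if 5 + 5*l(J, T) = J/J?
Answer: -67411402253/578585 ≈ -1.1651e+5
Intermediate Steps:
k = 346 (k = -2 + 348 = 346)
l(J, T) = -⅘ (l(J, T) = -1 + (J/J)/5 = -1 + (⅕)*1 = -1 + ⅕ = -⅘)
p(q, f) = q + (268 + f)/(q + 13*f) (p(q, f) = (268 + f)/(q + 13*f) + q = q + (268 + f)/(q + 13*f))
l(-646, -349) - p((183 + 2*4)*(264 + k), -61) = -⅘ - (268 - 61 + ((183 + 2*4)*(264 + 346))² + 13*(-61)*((183 + 2*4)*(264 + 346)))/((183 + 2*4)*(264 + 346) + 13*(-61)) = -⅘ - (268 - 61 + ((183 + 8)*610)² + 13*(-61)*((183 + 8)*610))/((183 + 8)*610 - 793) = -⅘ - (268 - 61 + (191*610)² + 13*(-61)*(191*610))/(191*610 - 793) = -⅘ - (268 - 61 + 116510² + 13*(-61)*116510)/(116510 - 793) = -⅘ - (268 - 61 + 13574580100 - 92392430)/115717 = -⅘ - 13482187877/115717 = -67411402253/578585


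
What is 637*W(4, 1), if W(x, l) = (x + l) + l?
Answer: 3822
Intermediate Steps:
W(x, l) = x + 2*l (W(x, l) = (l + x) + l = x + 2*l)
637*W(4, 1) = 637*(4 + 2*1) = 637*(4 + 2) = 637*6 = 3822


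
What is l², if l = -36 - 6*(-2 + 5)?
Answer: 2916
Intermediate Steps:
l = -54 (l = -36 - 6*3 = -36 - 1*18 = -36 - 18 = -54)
l² = (-54)² = 2916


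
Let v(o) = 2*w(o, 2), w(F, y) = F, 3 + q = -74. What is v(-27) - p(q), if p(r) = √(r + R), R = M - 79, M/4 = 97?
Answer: -54 - 2*√58 ≈ -69.232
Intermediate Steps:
q = -77 (q = -3 - 74 = -77)
M = 388 (M = 4*97 = 388)
R = 309 (R = 388 - 79 = 309)
v(o) = 2*o
p(r) = √(309 + r) (p(r) = √(r + 309) = √(309 + r))
v(-27) - p(q) = 2*(-27) - √(309 - 77) = -54 - √232 = -54 - 2*√58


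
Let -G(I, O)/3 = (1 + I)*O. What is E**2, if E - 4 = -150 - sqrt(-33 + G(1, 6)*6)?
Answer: (146 + I*sqrt(249))**2 ≈ 21067.0 + 4607.7*I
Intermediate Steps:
G(I, O) = -3*O*(1 + I) (G(I, O) = -3*(1 + I)*O = -3*O*(1 + I))
E = -146 - I*sqrt(249) (E = 4 + (-150 - sqrt(-33 - 3*6*(1 + 1)*6)) = 4 + (-150 - sqrt(-33 - 3*6*2*6)) = 4 + (-150 - sqrt(-33 - 36*6)) = 4 + (-150 - sqrt(-33 - 216)) = 4 + (-150 - sqrt(-249)) = 4 + (-150 - I*sqrt(249)) = -146 - I*sqrt(249) ≈ -146.0 - 15.78*I)
E**2 = (-146 - I*sqrt(249))**2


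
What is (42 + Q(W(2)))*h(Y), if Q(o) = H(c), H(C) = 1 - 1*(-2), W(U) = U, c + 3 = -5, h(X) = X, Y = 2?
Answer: 90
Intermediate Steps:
c = -8 (c = -3 - 5 = -8)
H(C) = 3 (H(C) = 1 + 2 = 3)
Q(o) = 3
(42 + Q(W(2)))*h(Y) = (42 + 3)*2 = 45*2 = 90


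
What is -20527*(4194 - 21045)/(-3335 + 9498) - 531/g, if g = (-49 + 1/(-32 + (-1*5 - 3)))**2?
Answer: 1330162312128717/23699945923 ≈ 56125.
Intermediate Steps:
g = 3845521/1600 (g = (-49 + 1/(-32 + (-5 - 3)))**2 = (-49 + 1/(-32 - 8))**2 = (-49 + 1/(-40))**2 = (-49 - 1/40)**2 = (-1961/40)**2 = 3845521/1600 ≈ 2403.4)
-20527*(4194 - 21045)/(-3335 + 9498) - 531/g = -20527*(4194 - 21045)/(-3335 + 9498) - 531/3845521/1600 = -20527/(6163/(-16851)) - 531*1600/3845521 = -20527/(6163*(-1/16851)) - 849600/3845521 = -20527/(-6163/16851) - 849600/3845521 = -20527*(-16851/6163) - 849600/3845521 = 345900477/6163 - 849600/3845521 = 1330162312128717/23699945923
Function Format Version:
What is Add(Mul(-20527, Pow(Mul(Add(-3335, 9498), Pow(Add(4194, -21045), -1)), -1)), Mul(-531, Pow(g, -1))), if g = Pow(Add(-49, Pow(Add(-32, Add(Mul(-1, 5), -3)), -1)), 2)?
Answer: Rational(1330162312128717, 23699945923) ≈ 56125.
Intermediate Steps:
g = Rational(3845521, 1600) (g = Pow(Add(-49, Pow(Add(-32, Add(-5, -3)), -1)), 2) = Pow(Add(-49, Pow(Add(-32, -8), -1)), 2) = Pow(Add(-49, Pow(-40, -1)), 2) = Pow(Add(-49, Rational(-1, 40)), 2) = Pow(Rational(-1961, 40), 2) = Rational(3845521, 1600) ≈ 2403.4)
Add(Mul(-20527, Pow(Mul(Add(-3335, 9498), Pow(Add(4194, -21045), -1)), -1)), Mul(-531, Pow(g, -1))) = Add(Mul(-20527, Pow(Mul(Add(-3335, 9498), Pow(Add(4194, -21045), -1)), -1)), Mul(-531, Pow(Rational(3845521, 1600), -1))) = Add(Mul(-20527, Pow(Mul(6163, Pow(-16851, -1)), -1)), Mul(-531, Rational(1600, 3845521))) = Add(Mul(-20527, Pow(Mul(6163, Rational(-1, 16851)), -1)), Rational(-849600, 3845521)) = Add(Mul(-20527, Pow(Rational(-6163, 16851), -1)), Rational(-849600, 3845521)) = Add(Mul(-20527, Rational(-16851, 6163)), Rational(-849600, 3845521)) = Add(Rational(345900477, 6163), Rational(-849600, 3845521)) = Rational(1330162312128717, 23699945923)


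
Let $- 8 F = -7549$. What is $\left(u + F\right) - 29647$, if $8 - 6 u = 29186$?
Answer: $- \frac{268531}{8} \approx -33566.0$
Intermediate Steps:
$F = \frac{7549}{8}$ ($F = \left(- \frac{1}{8}\right) \left(-7549\right) = \frac{7549}{8} \approx 943.63$)
$u = -4863$ ($u = \frac{4}{3} - \frac{14593}{3} = -4863$)
$\left(u + F\right) - 29647 = \left(-4863 + \frac{7549}{8}\right) - 29647 = - \frac{31355}{8} - 29647 = - \frac{268531}{8}$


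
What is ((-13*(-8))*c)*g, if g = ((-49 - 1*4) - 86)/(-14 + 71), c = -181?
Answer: 2616536/57 ≈ 45904.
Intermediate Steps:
g = -139/57 (g = ((-49 - 4) - 86)/57 = (-53 - 86)*(1/57) = -139*1/57 = -139/57 ≈ -2.4386)
((-13*(-8))*c)*g = (-13*(-8)*(-181))*(-139/57) = (104*(-181))*(-139/57) = -18824*(-139/57) = 2616536/57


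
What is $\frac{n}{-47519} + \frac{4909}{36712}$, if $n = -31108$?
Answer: $\frac{1375307667}{1744517528} \approx 0.78836$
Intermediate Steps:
$\frac{n}{-47519} + \frac{4909}{36712} = - \frac{31108}{-47519} + \frac{4909}{36712} = \left(-31108\right) \left(- \frac{1}{47519}\right) + 4909 \cdot \frac{1}{36712} = \frac{31108}{47519} + \frac{4909}{36712} = \frac{1375307667}{1744517528}$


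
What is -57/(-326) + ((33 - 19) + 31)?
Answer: 14727/326 ≈ 45.175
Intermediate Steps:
-57/(-326) + ((33 - 19) + 31) = -57*(-1/326) + (14 + 31) = 57/326 + 45 = 14727/326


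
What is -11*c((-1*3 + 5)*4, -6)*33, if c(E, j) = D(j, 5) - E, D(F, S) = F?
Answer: 5082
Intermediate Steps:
c(E, j) = j - E
-11*c((-1*3 + 5)*4, -6)*33 = -11*(-6 - (-1*3 + 5)*4)*33 = -11*(-6 - (-3 + 5)*4)*33 = -11*(-6 - 2*4)*33 = -11*(-6 - 1*8)*33 = -11*(-6 - 8)*33 = -11*(-14)*33 = 154*33 = 5082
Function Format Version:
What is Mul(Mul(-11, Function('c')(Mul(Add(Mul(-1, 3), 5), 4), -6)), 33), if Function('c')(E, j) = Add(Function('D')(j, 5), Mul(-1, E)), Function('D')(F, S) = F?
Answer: 5082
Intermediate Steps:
Function('c')(E, j) = Add(j, Mul(-1, E))
Mul(Mul(-11, Function('c')(Mul(Add(Mul(-1, 3), 5), 4), -6)), 33) = Mul(Mul(-11, Add(-6, Mul(-1, Mul(Add(Mul(-1, 3), 5), 4)))), 33) = Mul(Mul(-11, Add(-6, Mul(-1, Mul(Add(-3, 5), 4)))), 33) = Mul(Mul(-11, Add(-6, Mul(-1, Mul(2, 4)))), 33) = Mul(Mul(-11, Add(-6, Mul(-1, 8))), 33) = Mul(Mul(-11, Add(-6, -8)), 33) = Mul(Mul(-11, -14), 33) = Mul(154, 33) = 5082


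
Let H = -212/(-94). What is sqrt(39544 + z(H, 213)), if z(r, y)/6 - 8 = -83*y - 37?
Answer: 4*I*sqrt(4169) ≈ 258.27*I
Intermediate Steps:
H = 106/47 (H = -212*(-1/94) = 106/47 ≈ 2.2553)
z(r, y) = -174 - 498*y (z(r, y) = 48 + 6*(-83*y - 37) = 48 + 6*(-37 - 83*y) = 48 + (-222 - 498*y) = -174 - 498*y)
sqrt(39544 + z(H, 213)) = sqrt(39544 + (-174 - 498*213)) = sqrt(39544 + (-174 - 106074)) = sqrt(39544 - 106248) = sqrt(-66704) = 4*I*sqrt(4169)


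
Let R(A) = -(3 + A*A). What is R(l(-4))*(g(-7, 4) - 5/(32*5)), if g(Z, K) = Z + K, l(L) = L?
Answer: 1843/32 ≈ 57.594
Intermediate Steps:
g(Z, K) = K + Z
R(A) = -3 - A**2 (R(A) = -(3 + A**2) = -3 - A**2)
R(l(-4))*(g(-7, 4) - 5/(32*5)) = (-3 - 1*(-4)**2)*((4 - 7) - 5/(32*5)) = (-3 - 1*16)*(-3 - 5/160) = (-3 - 16)*(-3 - 5*1/160) = -19*(-3 - 1/32) = -19*(-97/32) = 1843/32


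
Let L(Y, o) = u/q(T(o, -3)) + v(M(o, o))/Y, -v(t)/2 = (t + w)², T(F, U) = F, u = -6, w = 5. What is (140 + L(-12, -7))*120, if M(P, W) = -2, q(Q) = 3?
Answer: 16740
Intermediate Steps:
v(t) = -2*(5 + t)² (v(t) = -2*(t + 5)² = -2*(5 + t)²)
L(Y, o) = -2 - 18/Y (L(Y, o) = -6/3 + (-2*(5 - 2)²)/Y = -6*⅓ + (-2*3²)/Y = -2 + (-2*9)/Y = -2 - 18/Y)
(140 + L(-12, -7))*120 = (140 + (-2 - 18/(-12)))*120 = (140 + (-2 - 18*(-1/12)))*120 = (140 + (-2 + 3/2))*120 = (140 - ½)*120 = (279/2)*120 = 16740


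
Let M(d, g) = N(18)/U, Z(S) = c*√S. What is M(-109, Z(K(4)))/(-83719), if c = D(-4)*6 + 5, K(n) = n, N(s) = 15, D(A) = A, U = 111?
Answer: -5/3097603 ≈ -1.6142e-6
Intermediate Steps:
c = -19 (c = -4*6 + 5 = -24 + 5 = -19)
Z(S) = -19*√S
M(d, g) = 5/37 (M(d, g) = 15/111 = 15*(1/111) = 5/37)
M(-109, Z(K(4)))/(-83719) = (5/37)/(-83719) = (5/37)*(-1/83719) = -5/3097603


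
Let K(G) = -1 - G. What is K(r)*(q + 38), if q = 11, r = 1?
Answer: -98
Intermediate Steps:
K(r)*(q + 38) = (-1 - 1*1)*(11 + 38) = (-1 - 1)*49 = -2*49 = -98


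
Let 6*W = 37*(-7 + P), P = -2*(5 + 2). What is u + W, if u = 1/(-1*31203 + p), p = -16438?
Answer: -12339021/95282 ≈ -129.50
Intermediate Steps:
P = -14 (P = -2*7 = -14)
u = -1/47641 (u = 1/(-1*31203 - 16438) = 1/(-31203 - 16438) = 1/(-47641) = -1/47641 ≈ -2.0990e-5)
W = -259/2 (W = (37*(-7 - 14))/6 = (37*(-21))/6 = (⅙)*(-777) = -259/2 ≈ -129.50)
u + W = -1/47641 - 259/2 = -12339021/95282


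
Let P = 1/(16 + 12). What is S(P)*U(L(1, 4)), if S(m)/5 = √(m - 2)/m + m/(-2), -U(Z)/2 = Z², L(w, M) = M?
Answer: 20/7 - 320*I*√385 ≈ 2.8571 - 6278.9*I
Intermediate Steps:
U(Z) = -2*Z²
P = 1/28 ≈ 0.035714
S(m) = -5*m/2 + 5*√(-2 + m)/m (S(m) = 5*(√(m - 2)/m + m/(-2)) = 5*(√(-2 + m)/m + m*(-½)) = 5*(√(-2 + m)/m - m/2) = 5*(-m/2 + √(-2 + m)/m) = -5*m/2 + 5*√(-2 + m)/m)
S(P)*U(L(1, 4)) = (-5/2*1/28 + 5*√(-2 + 1/28)/(1/28))*(-2*4²) = (-5/56 + 5*28*√(-55/28))*(-2*16) = (-5/56 + 5*28*(I*√385/14))*(-32) = (-5/56 + 10*I*√385)*(-32) = 20/7 - 320*I*√385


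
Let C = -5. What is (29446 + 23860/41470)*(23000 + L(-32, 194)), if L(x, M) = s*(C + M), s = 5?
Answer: 2924042429860/4147 ≈ 7.0510e+8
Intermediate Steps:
L(x, M) = -25 + 5*M (L(x, M) = 5*(-5 + M) = -25 + 5*M)
(29446 + 23860/41470)*(23000 + L(-32, 194)) = (29446 + 23860/41470)*(23000 + (-25 + 5*194)) = (29446 + 23860*(1/41470))*(23000 + (-25 + 970)) = (29446 + 2386/4147)*(23000 + 945) = (122114948/4147)*23945 = 2924042429860/4147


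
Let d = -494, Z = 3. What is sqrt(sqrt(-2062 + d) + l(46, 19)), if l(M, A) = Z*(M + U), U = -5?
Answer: sqrt(123 + 6*I*sqrt(71)) ≈ 11.313 + 2.2344*I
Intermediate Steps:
l(M, A) = -15 + 3*M (l(M, A) = 3*(M - 5) = 3*(-5 + M) = -15 + 3*M)
sqrt(sqrt(-2062 + d) + l(46, 19)) = sqrt(sqrt(-2062 - 494) + (-15 + 3*46)) = sqrt(sqrt(-2556) + (-15 + 138)) = sqrt(6*I*sqrt(71) + 123) = sqrt(123 + 6*I*sqrt(71))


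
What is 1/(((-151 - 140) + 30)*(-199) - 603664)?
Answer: -1/551725 ≈ -1.8125e-6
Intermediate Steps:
1/(((-151 - 140) + 30)*(-199) - 603664) = 1/((-291 + 30)*(-199) - 603664) = 1/(-261*(-199) - 603664) = 1/(51939 - 603664) = 1/(-551725) = -1/551725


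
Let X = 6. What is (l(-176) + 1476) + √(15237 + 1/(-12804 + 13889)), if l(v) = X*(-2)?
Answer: 1464 + √17937378410/1085 ≈ 1587.4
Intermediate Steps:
l(v) = -12 (l(v) = 6*(-2) = -12)
(l(-176) + 1476) + √(15237 + 1/(-12804 + 13889)) = (-12 + 1476) + √(15237 + 1/(-12804 + 13889)) = 1464 + √(15237 + 1/1085) = 1464 + √(16532146/1085) = 1464 + √17937378410/1085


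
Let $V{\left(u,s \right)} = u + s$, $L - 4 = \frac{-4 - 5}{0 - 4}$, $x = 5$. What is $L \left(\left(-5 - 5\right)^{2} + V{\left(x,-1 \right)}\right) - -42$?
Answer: $692$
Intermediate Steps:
$L = \frac{25}{4}$ ($L = 4 + \frac{-4 - 5}{0 - 4} = 4 - \frac{9}{-4} = 4 - - \frac{9}{4} = 4 + \frac{9}{4} = \frac{25}{4} \approx 6.25$)
$V{\left(u,s \right)} = s + u$
$L \left(\left(-5 - 5\right)^{2} + V{\left(x,-1 \right)}\right) - -42 = \frac{25 \left(\left(-5 - 5\right)^{2} + \left(-1 + 5\right)\right)}{4} - -42 = \frac{25 \left(\left(-10\right)^{2} + 4\right)}{4} + 42 = \frac{25 \left(100 + 4\right)}{4} + 42 = \frac{25}{4} \cdot 104 + 42 = 650 + 42 = 692$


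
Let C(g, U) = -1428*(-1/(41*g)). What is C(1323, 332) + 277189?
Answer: 715979255/2583 ≈ 2.7719e+5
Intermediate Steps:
C(g, U) = 1428/(41*g) (C(g, U) = -(-1428)/(41*g) = 1428/(41*g))
C(1323, 332) + 277189 = (1428/41)/1323 + 277189 = (1428/41)*(1/1323) + 277189 = 68/2583 + 277189 = 715979255/2583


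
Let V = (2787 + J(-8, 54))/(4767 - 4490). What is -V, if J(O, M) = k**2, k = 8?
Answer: -2851/277 ≈ -10.292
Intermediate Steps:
J(O, M) = 64 (J(O, M) = 8**2 = 64)
V = 2851/277 (V = (2787 + 64)/(4767 - 4490) = 2851/277 ≈ 10.292)
-V = -1*2851/277 = -2851/277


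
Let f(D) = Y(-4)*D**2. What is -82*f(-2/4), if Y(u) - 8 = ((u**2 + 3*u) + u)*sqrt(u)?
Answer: -164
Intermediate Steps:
Y(u) = 8 + sqrt(u)*(u**2 + 4*u) (Y(u) = 8 + ((u**2 + 3*u) + u)*sqrt(u) = 8 + (u**2 + 4*u)*sqrt(u) = 8 + sqrt(u)*(u**2 + 4*u))
f(D) = 8*D**2 (f(D) = (8 + (-4)**(5/2) + 4*(-4)**(3/2))*D**2 = (8 + 32*I + 4*(-8*I))*D**2 = (8 + 32*I - 32*I)*D**2 = 8*D**2)
-82*f(-2/4) = -656*(-2/4)**2 = -656*(-2*1/4)**2 = -656*(-1/2)**2 = -656/4 = -82*2 = -164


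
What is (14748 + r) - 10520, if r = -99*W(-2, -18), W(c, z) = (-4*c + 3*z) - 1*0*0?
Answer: 8782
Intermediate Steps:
W(c, z) = -4*c + 3*z (W(c, z) = (-4*c + 3*z) + 0*0 = (-4*c + 3*z) + 0 = -4*c + 3*z)
r = 4554 (r = -99*(-4*(-2) + 3*(-18)) = -99*(8 - 54) = -99*(-46) = 4554)
(14748 + r) - 10520 = (14748 + 4554) - 10520 = 19302 - 10520 = 8782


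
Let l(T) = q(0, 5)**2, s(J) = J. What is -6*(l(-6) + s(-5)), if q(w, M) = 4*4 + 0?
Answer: -1506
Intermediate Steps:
q(w, M) = 16 (q(w, M) = 16 + 0 = 16)
l(T) = 256 (l(T) = 16**2 = 256)
-6*(l(-6) + s(-5)) = -6*(256 - 5) = -6*251 = -1506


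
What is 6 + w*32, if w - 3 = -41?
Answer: -1210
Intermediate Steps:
w = -38 (w = 3 - 41 = -38)
6 + w*32 = 6 - 38*32 = 6 - 1216 = -1210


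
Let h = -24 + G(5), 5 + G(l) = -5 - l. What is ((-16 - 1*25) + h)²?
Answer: 6400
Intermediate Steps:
G(l) = -10 - l (G(l) = -5 + (-5 - l) = -10 - l)
h = -39 (h = -24 + (-10 - 1*5) = -24 + (-10 - 5) = -24 - 15 = -39)
((-16 - 1*25) + h)² = ((-16 - 1*25) - 39)² = ((-16 - 25) - 39)² = (-41 - 39)² = (-80)² = 6400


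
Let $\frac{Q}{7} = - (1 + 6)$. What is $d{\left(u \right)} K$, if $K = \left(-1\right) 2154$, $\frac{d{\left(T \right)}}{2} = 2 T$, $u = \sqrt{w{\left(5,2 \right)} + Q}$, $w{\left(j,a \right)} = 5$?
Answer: $- 17232 i \sqrt{11} \approx - 57152.0 i$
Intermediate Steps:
$Q = -49$ ($Q = 7 \left(- (1 + 6)\right) = 7 \left(\left(-1\right) 7\right) = 7 \left(-7\right) = -49$)
$u = 2 i \sqrt{11}$ ($u = \sqrt{5 - 49} = \sqrt{-44} = 2 i \sqrt{11} \approx 6.6332 i$)
$d{\left(T \right)} = 4 T$ ($d{\left(T \right)} = 2 \cdot 2 T = 4 T$)
$K = -2154$
$d{\left(u \right)} K = 4 \cdot 2 i \sqrt{11} \left(-2154\right) = 8 i \sqrt{11} \left(-2154\right) = - 17232 i \sqrt{11}$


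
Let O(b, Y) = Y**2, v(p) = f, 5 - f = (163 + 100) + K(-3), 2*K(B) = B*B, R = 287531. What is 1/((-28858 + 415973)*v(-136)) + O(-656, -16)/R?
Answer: 52027680938/58436470609125 ≈ 0.00089033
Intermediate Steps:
K(B) = B**2/2 (K(B) = (B*B)/2 = B**2/2)
f = -525/2 (f = 5 - ((163 + 100) + (1/2)*(-3)**2) = 5 - (263 + (1/2)*9) = 5 - (263 + 9/2) = 5 - 1*535/2 = 5 - 535/2 = -525/2 ≈ -262.50)
v(p) = -525/2
1/((-28858 + 415973)*v(-136)) + O(-656, -16)/R = 1/((-28858 + 415973)*(-525/2)) + (-16)**2/287531 = -2/525/387115 + 256*(1/287531) = (1/387115)*(-2/525) + 256/287531 = -2/203235375 + 256/287531 = 52027680938/58436470609125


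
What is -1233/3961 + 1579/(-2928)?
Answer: -9864643/11597808 ≈ -0.85056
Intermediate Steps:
-1233/3961 + 1579/(-2928) = -1233*1/3961 + 1579*(-1/2928) = -1233/3961 - 1579/2928 = -9864643/11597808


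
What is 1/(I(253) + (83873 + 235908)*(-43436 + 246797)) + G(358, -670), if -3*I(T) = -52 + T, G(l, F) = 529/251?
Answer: 34401390469597/16322776952374 ≈ 2.1076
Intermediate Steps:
G(l, F) = 529/251 (G(l, F) = 529*(1/251) = 529/251)
I(T) = 52/3 - T/3 (I(T) = -(-52 + T)/3 = 52/3 - T/3)
1/(I(253) + (83873 + 235908)*(-43436 + 246797)) + G(358, -670) = 1/((52/3 - ⅓*253) + (83873 + 235908)*(-43436 + 246797)) + 529/251 = 1/((52/3 - 253/3) + 319781*203361) + 529/251 = 1/(-67 + 65030983941) + 529/251 = 1/65030983874 + 529/251 = 34401390469597/16322776952374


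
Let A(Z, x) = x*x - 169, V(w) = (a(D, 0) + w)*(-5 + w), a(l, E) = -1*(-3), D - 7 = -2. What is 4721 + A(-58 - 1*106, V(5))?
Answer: 4552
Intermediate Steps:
D = 5 (D = 7 - 2 = 5)
a(l, E) = 3
V(w) = (-5 + w)*(3 + w) (V(w) = (3 + w)*(-5 + w) = (-5 + w)*(3 + w))
A(Z, x) = -169 + x**2 (A(Z, x) = x**2 - 169 = -169 + x**2)
4721 + A(-58 - 1*106, V(5)) = 4721 + (-169 + (-15 + 5**2 - 2*5)**2) = 4721 + (-169 + (-15 + 25 - 10)**2) = 4721 + (-169 + 0**2) = 4721 + (-169 + 0) = 4721 - 169 = 4552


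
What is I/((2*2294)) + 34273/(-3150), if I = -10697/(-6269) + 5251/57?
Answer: -4673586959441/430353998550 ≈ -10.860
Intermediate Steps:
I = 33528248/357333 (I = -10697*(-1/6269) + 5251*(1/57) = 10697/6269 + 5251/57 = 33528248/357333 ≈ 93.829)
I/((2*2294)) + 34273/(-3150) = 33528248/(357333*((2*2294))) + 34273/(-3150) = (33528248/357333)/4588 + 34273*(-1/3150) = (33528248/357333)*(1/4588) - 34273/3150 = 8382062/409860951 - 34273/3150 = -4673586959441/430353998550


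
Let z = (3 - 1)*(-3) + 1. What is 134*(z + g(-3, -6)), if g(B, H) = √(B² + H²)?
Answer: -670 + 402*√5 ≈ 228.90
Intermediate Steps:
z = -5 (z = 2*(-3) + 1 = -6 + 1 = -5)
134*(z + g(-3, -6)) = 134*(-5 + √((-3)² + (-6)²)) = 134*(-5 + √(9 + 36)) = 134*(-5 + √45) = 134*(-5 + 3*√5) = -670 + 402*√5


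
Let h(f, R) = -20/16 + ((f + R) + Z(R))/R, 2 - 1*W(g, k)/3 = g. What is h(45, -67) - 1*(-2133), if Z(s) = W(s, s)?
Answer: 570569/268 ≈ 2129.0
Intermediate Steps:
W(g, k) = 6 - 3*g
Z(s) = 6 - 3*s
h(f, R) = -5/4 + (6 + f - 2*R)/R (h(f, R) = -20/16 + ((f + R) + (6 - 3*R))/R = -20*1/16 + ((R + f) + (6 - 3*R))/R = -5/4 + (6 + f - 2*R)/R)
h(45, -67) - 1*(-2133) = (6 + 45 - 13/4*(-67))/(-67) - 1*(-2133) = -(6 + 45 + 871/4)/67 + 2133 = -1/67*1075/4 + 2133 = -1075/268 + 2133 = 570569/268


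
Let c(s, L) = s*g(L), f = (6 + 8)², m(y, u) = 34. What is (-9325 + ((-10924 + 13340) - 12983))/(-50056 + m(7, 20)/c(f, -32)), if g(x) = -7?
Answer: 13645912/34338433 ≈ 0.39739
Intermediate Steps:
f = 196 (f = 14² = 196)
c(s, L) = -7*s (c(s, L) = s*(-7) = -7*s)
(-9325 + ((-10924 + 13340) - 12983))/(-50056 + m(7, 20)/c(f, -32)) = (-9325 + ((-10924 + 13340) - 12983))/(-50056 + 34/((-7*196))) = (-9325 + (2416 - 12983))/(-50056 + 34/(-1372)) = (-9325 - 10567)/(-50056 + 34*(-1/1372)) = -19892/(-50056 - 17/686) = -19892/(-34338433/686) = -19892*(-686/34338433) = 13645912/34338433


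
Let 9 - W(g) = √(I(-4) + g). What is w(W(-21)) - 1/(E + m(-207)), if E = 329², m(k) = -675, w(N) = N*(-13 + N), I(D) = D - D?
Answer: -6131263/107566 - 5*I*√21 ≈ -57.0 - 22.913*I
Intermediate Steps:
I(D) = 0
W(g) = 9 - √g (W(g) = 9 - √(0 + g) = 9 - √g)
E = 108241
w(W(-21)) - 1/(E + m(-207)) = (9 - √(-21))*(-13 + (9 - √(-21))) - 1/(108241 - 675) = (9 - I*√21)*(-13 + (9 - I*√21)) - 1/107566 = (9 - I*√21)*(-13 + (9 - I*√21)) - 1*1/107566 = (9 - I*√21)*(-4 - I*√21) - 1/107566 = (-4 - I*√21)*(9 - I*√21) - 1/107566 = -1/107566 + (-4 - I*√21)*(9 - I*√21)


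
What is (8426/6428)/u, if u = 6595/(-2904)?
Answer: -6117276/10598165 ≈ -0.57720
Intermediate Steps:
u = -6595/2904 (u = 6595*(-1/2904) = -6595/2904 ≈ -2.2710)
(8426/6428)/u = (8426/6428)/(-6595/2904) = (8426*(1/6428))*(-2904/6595) = (4213/3214)*(-2904/6595) = -6117276/10598165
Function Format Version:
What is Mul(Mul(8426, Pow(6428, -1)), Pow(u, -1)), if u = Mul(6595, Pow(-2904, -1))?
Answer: Rational(-6117276, 10598165) ≈ -0.57720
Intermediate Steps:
u = Rational(-6595, 2904) (u = Mul(6595, Rational(-1, 2904)) = Rational(-6595, 2904) ≈ -2.2710)
Mul(Mul(8426, Pow(6428, -1)), Pow(u, -1)) = Mul(Mul(8426, Pow(6428, -1)), Pow(Rational(-6595, 2904), -1)) = Mul(Mul(8426, Rational(1, 6428)), Rational(-2904, 6595)) = Mul(Rational(4213, 3214), Rational(-2904, 6595)) = Rational(-6117276, 10598165)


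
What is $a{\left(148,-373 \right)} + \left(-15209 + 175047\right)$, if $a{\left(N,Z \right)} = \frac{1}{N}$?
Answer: $\frac{23656025}{148} \approx 1.5984 \cdot 10^{5}$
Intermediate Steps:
$a{\left(148,-373 \right)} + \left(-15209 + 175047\right) = \frac{1}{148} + \left(-15209 + 175047\right) = \frac{1}{148} + 159838 = \frac{23656025}{148}$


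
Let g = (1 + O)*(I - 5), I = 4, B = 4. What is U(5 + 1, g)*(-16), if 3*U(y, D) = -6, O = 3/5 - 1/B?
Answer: 32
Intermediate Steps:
O = 7/20 (O = 3/5 - 1/4 = 7/20 ≈ 0.35000)
g = -27/20 (g = (1 + 7/20)*(4 - 5) = (27/20)*(-1) = -27/20 ≈ -1.3500)
U(y, D) = -2 (U(y, D) = (1/3)*(-6) = -2)
U(5 + 1, g)*(-16) = -2*(-16) = 32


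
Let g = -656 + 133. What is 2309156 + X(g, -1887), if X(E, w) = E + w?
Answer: 2306746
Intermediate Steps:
g = -523
2309156 + X(g, -1887) = 2309156 + (-523 - 1887) = 2309156 - 2410 = 2306746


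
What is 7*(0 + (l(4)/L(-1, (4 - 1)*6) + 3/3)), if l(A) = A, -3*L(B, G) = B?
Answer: 91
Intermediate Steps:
L(B, G) = -B/3
7*(0 + (l(4)/L(-1, (4 - 1)*6) + 3/3)) = 7*(0 + (4/((-1/3*(-1))) + 3/3)) = 7*(0 + (4/(1/3) + 3*(1/3))) = 7*(0 + (4*3 + 1)) = 7*(0 + (12 + 1)) = 7*(0 + 13) = 7*13 = 91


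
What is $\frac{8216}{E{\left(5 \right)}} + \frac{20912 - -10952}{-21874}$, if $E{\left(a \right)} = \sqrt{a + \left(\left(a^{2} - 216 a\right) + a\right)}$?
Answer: $- \frac{15932}{10937} - \frac{8216 i \sqrt{1045}}{1045} \approx -1.4567 - 254.16 i$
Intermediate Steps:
$E{\left(a \right)} = \sqrt{a^{2} - 214 a}$ ($E{\left(a \right)} = \sqrt{a + \left(a^{2} - 215 a\right)} = \sqrt{a^{2} - 214 a}$)
$\frac{8216}{E{\left(5 \right)}} + \frac{20912 - -10952}{-21874} = \frac{8216}{\sqrt{5 \left(-214 + 5\right)}} + \frac{20912 - -10952}{-21874} = \frac{8216}{\sqrt{5 \left(-209\right)}} + \left(20912 + 10952\right) \left(- \frac{1}{21874}\right) = \frac{8216}{\sqrt{-1045}} + 31864 \left(- \frac{1}{21874}\right) = \frac{8216}{i \sqrt{1045}} - \frac{15932}{10937} = 8216 \left(- \frac{i \sqrt{1045}}{1045}\right) - \frac{15932}{10937} = - \frac{8216 i \sqrt{1045}}{1045} - \frac{15932}{10937} = - \frac{15932}{10937} - \frac{8216 i \sqrt{1045}}{1045}$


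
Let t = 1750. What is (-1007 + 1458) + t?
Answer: 2201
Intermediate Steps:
(-1007 + 1458) + t = (-1007 + 1458) + 1750 = 451 + 1750 = 2201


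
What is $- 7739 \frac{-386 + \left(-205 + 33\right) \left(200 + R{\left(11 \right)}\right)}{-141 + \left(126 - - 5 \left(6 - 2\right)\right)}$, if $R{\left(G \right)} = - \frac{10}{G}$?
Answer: $\frac{2947986314}{55} \approx 5.36 \cdot 10^{7}$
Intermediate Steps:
$- 7739 \frac{-386 + \left(-205 + 33\right) \left(200 + R{\left(11 \right)}\right)}{-141 + \left(126 - - 5 \left(6 - 2\right)\right)} = - 7739 \frac{-386 + \left(-205 + 33\right) \left(200 - \frac{10}{11}\right)}{-141 + \left(126 - - 5 \left(6 - 2\right)\right)} = - 7739 \frac{-386 - 172 \left(200 - \frac{10}{11}\right)}{-141 + \left(126 - \left(-5\right) 4\right)} = - 7739 \frac{-386 - 172 \left(200 - \frac{10}{11}\right)}{-141 + \left(126 - -20\right)} = - 7739 \frac{-386 - \frac{376680}{11}}{-141 + \left(126 + 20\right)} = - 7739 \frac{-386 - \frac{376680}{11}}{-141 + 146} = - 7739 \left(- \frac{380926}{11 \cdot 5}\right) = - 7739 \left(\left(- \frac{380926}{11}\right) \frac{1}{5}\right) = \left(-7739\right) \left(- \frac{380926}{55}\right) = \frac{2947986314}{55}$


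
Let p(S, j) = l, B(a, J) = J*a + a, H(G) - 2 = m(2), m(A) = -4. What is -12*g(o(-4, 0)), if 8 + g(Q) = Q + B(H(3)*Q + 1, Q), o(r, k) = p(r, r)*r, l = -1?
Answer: 468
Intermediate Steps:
H(G) = -2 (H(G) = 2 - 4 = -2)
B(a, J) = a + J*a
p(S, j) = -1
o(r, k) = -r
g(Q) = -8 + Q + (1 + Q)*(1 - 2*Q) (g(Q) = -8 + (Q + (-2*Q + 1)*(1 + Q)) = -8 + (Q + (1 - 2*Q)*(1 + Q)) = -8 + (Q + (1 + Q)*(1 - 2*Q)) = -8 + Q + (1 + Q)*(1 - 2*Q))
-12*g(o(-4, 0)) = -12*(-7 - 2*(-1*(-4))²) = -12*(-7 - 2*4²) = -12*(-7 - 2*16) = -12*(-7 - 32) = -12*(-39) = 468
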